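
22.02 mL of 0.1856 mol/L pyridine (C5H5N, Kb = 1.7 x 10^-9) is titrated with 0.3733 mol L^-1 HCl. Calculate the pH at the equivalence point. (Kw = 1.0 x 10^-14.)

n(C5H5N) = 0.1856 x 0.02202 = 0.004087 mol; V(HCl) at equivalence = 0.004087/0.3733 = 0.01095 L.
At equivalence the base is fully converted to C5H5NH+; total volume = 0.03297 L, so [C5H5NH+] = 0.004087/0.03297 = 0.1240 M.
Ka(C5H5NH+) = Kw/Kb = 1.0e-14 / 1.7 x 10^-9 = 5.88e-6.
[H^+] = sqrt(Ka x [C5H5NH+]) = sqrt(5.88e-6 x 0.1240) = 0.000854 M.
pH = -log(0.000854) = 3.07.

3.07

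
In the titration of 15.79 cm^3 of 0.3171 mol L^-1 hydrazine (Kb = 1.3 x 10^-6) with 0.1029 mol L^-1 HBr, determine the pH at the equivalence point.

n(N2H4) = 0.3171 x 0.01579 = 0.005007 mol; V(HBr) at equivalence = 0.005007/0.1029 = 0.04866 L.
At equivalence the base is fully converted to N2H5+; total volume = 0.06445 L, so [N2H5+] = 0.005007/0.06445 = 0.07769 M.
Ka(N2H5+) = Kw/Kb = 1.0e-14 / 1.3 x 10^-6 = 7.69e-9.
[H^+] = sqrt(Ka x [N2H5+]) = sqrt(7.69e-9 x 0.07769) = 2.44e-5 M.
pH = -log(2.44e-5) = 4.61.

4.61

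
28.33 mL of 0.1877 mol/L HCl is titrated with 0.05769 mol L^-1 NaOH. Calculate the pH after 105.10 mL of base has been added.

11.75

n(acid) = 0.1877 x 0.02833 = 0.005318 mol; n(NaOH) added = 0.05769 x 0.1051 = 0.006063 mol.
Base is in excess by 0.006063 - 0.005318 = 0.0007457 mol in a total volume of 0.1334 L.
[OH^-] = 0.0007457/0.1334 = 0.005589 M, so pOH = 2.25 and pH = 14.00 - 2.25 = 11.75.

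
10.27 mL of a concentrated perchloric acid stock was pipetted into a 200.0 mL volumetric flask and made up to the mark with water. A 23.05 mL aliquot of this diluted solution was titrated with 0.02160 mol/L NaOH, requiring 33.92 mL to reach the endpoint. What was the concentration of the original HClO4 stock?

0.619 M

n(NaOH) = 0.02160 x 0.03392 = 0.0007327 mol.
n(HClO4) in the aliquot = 0.0007327 mol.
[diluted HClO4] = 0.0007327 / 0.02305 = 0.03179 M.
Dilution factor = 200.0/10.27 = 19.47, so [stock] = 0.03179 x 19.47 = 0.619 M.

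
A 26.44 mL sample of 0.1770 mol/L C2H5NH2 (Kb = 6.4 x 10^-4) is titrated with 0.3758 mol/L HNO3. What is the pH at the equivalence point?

5.86

n(C2H5NH2) = 0.1770 x 0.02644 = 0.004680 mol; V(HNO3) at equivalence = 0.004680/0.3758 = 0.01245 L.
At equivalence the base is fully converted to C2H5NH3+; total volume = 0.03889 L, so [C2H5NH3+] = 0.004680/0.03889 = 0.1203 M.
Ka(C2H5NH3+) = Kw/Kb = 1.0e-14 / 6.4 x 10^-4 = 1.56e-11.
[H^+] = sqrt(Ka x [C2H5NH3+]) = sqrt(1.56e-11 x 0.1203) = 1.37e-6 M.
pH = -log(1.37e-6) = 5.86.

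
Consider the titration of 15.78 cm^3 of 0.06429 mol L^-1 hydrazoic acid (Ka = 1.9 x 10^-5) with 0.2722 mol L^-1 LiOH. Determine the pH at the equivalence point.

n(HN3) = 0.06429 x 0.01578 = 0.001014 mol; V(LiOH) at equivalence = 0.001014/0.2722 = 0.003727 L.
At equivalence all the acid is converted to N3-; total volume = 0.01578 + 0.003727 = 0.01951 L, so [N3-] = 0.001014/0.01951 = 0.05201 M.
Kb = Kw/Ka = 1.0e-14 / 1.9 x 10^-5 = 5.26e-10.
[OH^-] = sqrt(Kb x [N3-]) = sqrt(5.26e-10 x 0.05201) = 5.23e-6 M.
pOH = 5.28, so pH = 14.00 - 5.28 = 8.72.

8.72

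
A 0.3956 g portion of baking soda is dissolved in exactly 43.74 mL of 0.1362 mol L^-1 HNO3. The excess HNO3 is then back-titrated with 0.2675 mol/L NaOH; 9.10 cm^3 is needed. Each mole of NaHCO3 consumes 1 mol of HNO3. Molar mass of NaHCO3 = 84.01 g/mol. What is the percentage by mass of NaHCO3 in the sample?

Total n(HNO3) added = 0.1362 x 0.04374 = 0.005957 mol.
n(NaOH) used = 0.2675 x 0.009100 = 0.002434 mol, which equals the excess n(HNO3).
So n(HNO3) consumed by the sample = 0.005957 - 0.002434 = 0.003523 mol.
n(NaHCO3) = 0.003523 / 1 = 0.003523 mol.
mass NaHCO3 = 0.003523 x 84.01 = 0.2960 g, so %NaHCO3 = 0.2960/0.3956 x 100 = 74.8%.

74.8%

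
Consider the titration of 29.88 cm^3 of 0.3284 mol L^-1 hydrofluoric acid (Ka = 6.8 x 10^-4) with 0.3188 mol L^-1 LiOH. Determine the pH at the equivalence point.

8.19

n(HF) = 0.3284 x 0.02988 = 0.009813 mol; V(LiOH) at equivalence = 0.009813/0.3188 = 0.03078 L.
At equivalence all the acid is converted to F-; total volume = 0.02988 + 0.03078 = 0.06066 L, so [F-] = 0.009813/0.06066 = 0.1618 M.
Kb = Kw/Ka = 1.0e-14 / 6.8 x 10^-4 = 1.47e-11.
[OH^-] = sqrt(Kb x [F-]) = sqrt(1.47e-11 x 0.1618) = 1.54e-6 M.
pOH = 5.81, so pH = 14.00 - 5.81 = 8.19.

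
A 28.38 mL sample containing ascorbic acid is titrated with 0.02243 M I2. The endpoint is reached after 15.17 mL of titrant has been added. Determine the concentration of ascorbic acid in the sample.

n(I2) = 0.02243 x 0.01517 = 0.0003403 mol.
From the balanced equation, 1 mol I2 reacts with 1 mol ascorbic acid, so n(ascorbic acid) = 0.0003403 x 1/1 = 0.0003403 mol.
[ascorbic acid] = 0.0003403 / 0.02838 L = 0.0120 M.

0.0120 M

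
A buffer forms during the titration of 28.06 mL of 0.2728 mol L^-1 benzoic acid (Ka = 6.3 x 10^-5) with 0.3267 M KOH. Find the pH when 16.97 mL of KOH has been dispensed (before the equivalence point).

4.62

Initial n(C6H5COOH) = 0.2728 x 0.02806 = 0.007655 mol.
n(KOH) added = 0.3267 x 0.01697 = 0.005544 mol, converting that many moles of C6H5COOH to C6H5COO-.
Remaining n(C6H5COOH) = 0.002111 mol; n(C6H5COO-) = 0.005544 mol.
By Henderson-Hasselbalch, pH = pKa + log([A^-]/[HA]) = 4.20 + log(0.005544/0.002111) = 4.20 + (+0.42) = 4.62.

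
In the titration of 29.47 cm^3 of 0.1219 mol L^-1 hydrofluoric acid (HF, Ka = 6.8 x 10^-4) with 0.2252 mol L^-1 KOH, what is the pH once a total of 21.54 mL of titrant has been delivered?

n(acid) = 0.1219 x 0.02947 = 0.003592 mol; n(KOH) added = 0.2252 x 0.02154 = 0.004851 mol.
Base is in excess by 0.004851 - 0.003592 = 0.001258 mol in a total volume of 0.05101 L.
[OH^-] = 0.001258/0.05101 = 0.02467 M, so pOH = 1.61 and pH = 14.00 - 1.61 = 12.39.

12.39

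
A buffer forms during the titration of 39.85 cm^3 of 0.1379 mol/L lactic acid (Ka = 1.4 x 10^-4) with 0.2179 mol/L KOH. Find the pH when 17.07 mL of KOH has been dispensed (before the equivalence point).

Initial n(HC3H5O3) = 0.1379 x 0.03985 = 0.005495 mol.
n(KOH) added = 0.2179 x 0.01707 = 0.003720 mol, converting that many moles of HC3H5O3 to C3H5O3-.
Remaining n(HC3H5O3) = 0.001776 mol; n(C3H5O3-) = 0.003720 mol.
By Henderson-Hasselbalch, pH = pKa + log([A^-]/[HA]) = 3.85 + log(0.003720/0.001776) = 3.85 + (+0.32) = 4.17.

4.17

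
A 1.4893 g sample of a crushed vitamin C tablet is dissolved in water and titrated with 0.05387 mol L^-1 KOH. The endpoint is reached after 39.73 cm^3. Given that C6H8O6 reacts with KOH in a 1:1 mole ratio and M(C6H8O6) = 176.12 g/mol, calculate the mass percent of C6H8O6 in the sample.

n(KOH) = 0.05387 x 0.03973 = 0.002140 mol.
n(C6H8O6) = 0.002140 / 1 = 0.002140 mol.
mass of C6H8O6 = 0.002140 x 176.12 = 0.3769 g.
% purity = 0.3769 / 1.4893 x 100 = 25.3%.

25.3%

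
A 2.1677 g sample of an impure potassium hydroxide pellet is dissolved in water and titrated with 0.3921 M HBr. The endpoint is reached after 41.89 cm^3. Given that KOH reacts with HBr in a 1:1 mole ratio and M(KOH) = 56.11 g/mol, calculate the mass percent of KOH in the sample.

n(HBr) = 0.3921 x 0.04189 = 0.01643 mol.
n(KOH) = 0.01643 / 1 = 0.01643 mol.
mass of KOH = 0.01643 x 56.11 = 0.9216 g.
% purity = 0.9216 / 2.1677 x 100 = 42.5%.

42.5%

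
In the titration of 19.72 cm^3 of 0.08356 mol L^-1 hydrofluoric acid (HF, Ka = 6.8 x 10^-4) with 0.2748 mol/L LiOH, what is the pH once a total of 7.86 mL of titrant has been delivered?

12.27

n(acid) = 0.08356 x 0.01972 = 0.001648 mol; n(LiOH) added = 0.2748 x 0.007860 = 0.002160 mol.
Base is in excess by 0.002160 - 0.001648 = 0.0005121 mol in a total volume of 0.02758 L.
[OH^-] = 0.0005121/0.02758 = 0.01857 M, so pOH = 1.73 and pH = 14.00 - 1.73 = 12.27.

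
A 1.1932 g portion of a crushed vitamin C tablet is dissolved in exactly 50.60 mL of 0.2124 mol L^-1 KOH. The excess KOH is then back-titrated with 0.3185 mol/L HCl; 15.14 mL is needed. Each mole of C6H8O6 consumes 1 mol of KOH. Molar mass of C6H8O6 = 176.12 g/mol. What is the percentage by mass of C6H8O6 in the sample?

Total n(KOH) added = 0.2124 x 0.05060 = 0.01075 mol.
n(HCl) used = 0.3185 x 0.01514 = 0.004822 mol, which equals the excess n(KOH).
So n(KOH) consumed by the sample = 0.01075 - 0.004822 = 0.005925 mol.
n(C6H8O6) = 0.005925 / 1 = 0.005925 mol.
mass C6H8O6 = 0.005925 x 176.12 = 1.044 g, so %C6H8O6 = 1.044/1.1932 x 100 = 87.5%.

87.5%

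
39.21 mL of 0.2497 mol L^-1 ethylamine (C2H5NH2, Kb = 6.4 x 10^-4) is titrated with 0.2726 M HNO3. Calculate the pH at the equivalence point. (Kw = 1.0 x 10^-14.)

5.85

n(C2H5NH2) = 0.2497 x 0.03921 = 0.009791 mol; V(HNO3) at equivalence = 0.009791/0.2726 = 0.03592 L.
At equivalence the base is fully converted to C2H5NH3+; total volume = 0.07513 L, so [C2H5NH3+] = 0.009791/0.07513 = 0.1303 M.
Ka(C2H5NH3+) = Kw/Kb = 1.0e-14 / 6.4 x 10^-4 = 1.56e-11.
[H^+] = sqrt(Ka x [C2H5NH3+]) = sqrt(1.56e-11 x 0.1303) = 1.43e-6 M.
pH = -log(1.43e-6) = 5.85.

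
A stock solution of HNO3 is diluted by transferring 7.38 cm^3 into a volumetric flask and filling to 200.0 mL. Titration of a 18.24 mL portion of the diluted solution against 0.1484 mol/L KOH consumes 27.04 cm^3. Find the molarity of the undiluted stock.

n(KOH) = 0.1484 x 0.02704 = 0.004013 mol.
n(HNO3) in the aliquot = 0.004013 mol.
[diluted HNO3] = 0.004013 / 0.01824 = 0.2200 M.
Dilution factor = 200.0/7.380 = 27.10, so [stock] = 0.2200 x 27.10 = 5.96 M.

5.96 M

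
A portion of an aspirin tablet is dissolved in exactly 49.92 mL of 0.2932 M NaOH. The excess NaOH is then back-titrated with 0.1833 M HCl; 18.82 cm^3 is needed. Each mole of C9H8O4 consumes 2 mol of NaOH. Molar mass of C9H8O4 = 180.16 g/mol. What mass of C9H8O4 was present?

1.01 g

Total n(NaOH) added = 0.2932 x 0.04992 = 0.01464 mol.
n(HCl) used = 0.1833 x 0.01882 = 0.003450 mol, which equals the excess n(NaOH).
So n(NaOH) consumed by the sample = 0.01464 - 0.003450 = 0.01119 mol.
n(C9H8O4) = 0.01119 / 2 = 0.005593 mol.
mass = 0.005593 mol x 180.16 g/mol = 1.01 g.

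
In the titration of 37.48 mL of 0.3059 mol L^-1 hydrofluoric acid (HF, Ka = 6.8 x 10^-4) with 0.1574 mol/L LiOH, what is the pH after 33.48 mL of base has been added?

3.10

Initial n(HF) = 0.3059 x 0.03748 = 0.01147 mol.
n(LiOH) added = 0.1574 x 0.03348 = 0.005270 mol, converting that many moles of HF to F-.
Remaining n(HF) = 0.006195 mol; n(F-) = 0.005270 mol.
By Henderson-Hasselbalch, pH = pKa + log([A^-]/[HA]) = 3.17 + log(0.005270/0.006195) = 3.17 + (-0.07) = 3.10.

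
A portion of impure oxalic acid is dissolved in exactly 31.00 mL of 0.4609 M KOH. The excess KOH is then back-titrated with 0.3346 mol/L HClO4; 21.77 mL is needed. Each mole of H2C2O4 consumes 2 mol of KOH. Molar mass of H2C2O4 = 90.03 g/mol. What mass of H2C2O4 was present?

Total n(KOH) added = 0.4609 x 0.03100 = 0.01429 mol.
n(HClO4) used = 0.3346 x 0.02177 = 0.007284 mol, which equals the excess n(KOH).
So n(KOH) consumed by the sample = 0.01429 - 0.007284 = 0.007004 mol.
n(H2C2O4) = 0.007004 / 2 = 0.003502 mol.
mass = 0.003502 mol x 90.03 g/mol = 0.315 g.

0.315 g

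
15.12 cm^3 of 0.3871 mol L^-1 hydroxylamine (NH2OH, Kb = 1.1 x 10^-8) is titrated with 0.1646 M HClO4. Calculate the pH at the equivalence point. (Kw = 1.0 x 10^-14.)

n(NH2OH) = 0.3871 x 0.01512 = 0.005853 mol; V(HClO4) at equivalence = 0.005853/0.1646 = 0.03556 L.
At equivalence the base is fully converted to NH3OH+; total volume = 0.05068 L, so [NH3OH+] = 0.005853/0.05068 = 0.1155 M.
Ka(NH3OH+) = Kw/Kb = 1.0e-14 / 1.1 x 10^-8 = 9.09e-7.
[H^+] = sqrt(Ka x [NH3OH+]) = sqrt(9.09e-7 x 0.1155) = 0.000324 M.
pH = -log(0.000324) = 3.49.

3.49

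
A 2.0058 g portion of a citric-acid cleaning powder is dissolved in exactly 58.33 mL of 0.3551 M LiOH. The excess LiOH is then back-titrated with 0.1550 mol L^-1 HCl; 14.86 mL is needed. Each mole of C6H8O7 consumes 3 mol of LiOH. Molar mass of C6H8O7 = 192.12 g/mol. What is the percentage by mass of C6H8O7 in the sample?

Total n(LiOH) added = 0.3551 x 0.05833 = 0.02071 mol.
n(HCl) used = 0.1550 x 0.01486 = 0.002303 mol, which equals the excess n(LiOH).
So n(LiOH) consumed by the sample = 0.02071 - 0.002303 = 0.01841 mol.
n(C6H8O7) = 0.01841 / 3 = 0.006137 mol.
mass C6H8O7 = 0.006137 x 192.12 = 1.179 g, so %C6H8O7 = 1.179/2.0058 x 100 = 58.8%.

58.8%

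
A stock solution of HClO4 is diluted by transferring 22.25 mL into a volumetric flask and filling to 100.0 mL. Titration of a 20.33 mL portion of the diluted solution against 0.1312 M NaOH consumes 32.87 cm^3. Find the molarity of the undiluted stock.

0.953 M

n(NaOH) = 0.1312 x 0.03287 = 0.004313 mol.
n(HClO4) in the aliquot = 0.004313 mol.
[diluted HClO4] = 0.004313 / 0.02033 = 0.2121 M.
Dilution factor = 100.0/22.25 = 4.494, so [stock] = 0.2121 x 4.494 = 0.953 M.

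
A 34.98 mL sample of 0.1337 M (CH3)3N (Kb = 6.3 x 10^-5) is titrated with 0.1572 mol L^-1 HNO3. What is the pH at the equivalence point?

n((CH3)3N) = 0.1337 x 0.03498 = 0.004677 mol; V(HNO3) at equivalence = 0.004677/0.1572 = 0.02975 L.
At equivalence the base is fully converted to (CH3)3NH+; total volume = 0.06473 L, so [(CH3)3NH+] = 0.004677/0.06473 = 0.07225 M.
Ka((CH3)3NH+) = Kw/Kb = 1.0e-14 / 6.3 x 10^-5 = 1.59e-10.
[H^+] = sqrt(Ka x [(CH3)3NH+]) = sqrt(1.59e-10 x 0.07225) = 3.39e-6 M.
pH = -log(3.39e-6) = 5.47.

5.47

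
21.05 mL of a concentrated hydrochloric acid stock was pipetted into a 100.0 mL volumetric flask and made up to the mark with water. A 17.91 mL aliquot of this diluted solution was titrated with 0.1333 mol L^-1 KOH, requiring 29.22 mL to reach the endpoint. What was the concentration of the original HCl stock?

1.03 M

n(KOH) = 0.1333 x 0.02922 = 0.003895 mol.
n(HCl) in the aliquot = 0.003895 mol.
[diluted HCl] = 0.003895 / 0.01791 = 0.2175 M.
Dilution factor = 100.0/21.05 = 4.751, so [stock] = 0.2175 x 4.751 = 1.03 M.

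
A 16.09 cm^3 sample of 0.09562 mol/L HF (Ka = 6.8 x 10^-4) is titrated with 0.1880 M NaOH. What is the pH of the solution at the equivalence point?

7.98

n(HF) = 0.09562 x 0.01609 = 0.001539 mol; V(NaOH) at equivalence = 0.001539/0.1880 = 0.008184 L.
At equivalence all the acid is converted to F-; total volume = 0.01609 + 0.008184 = 0.02427 L, so [F-] = 0.001539/0.02427 = 0.06338 M.
Kb = Kw/Ka = 1.0e-14 / 6.8 x 10^-4 = 1.47e-11.
[OH^-] = sqrt(Kb x [F-]) = sqrt(1.47e-11 x 0.06338) = 9.65e-7 M.
pOH = 6.02, so pH = 14.00 - 6.02 = 7.98.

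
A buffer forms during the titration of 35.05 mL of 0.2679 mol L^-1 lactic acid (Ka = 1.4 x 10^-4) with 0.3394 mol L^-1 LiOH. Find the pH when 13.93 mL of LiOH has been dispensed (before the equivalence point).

Initial n(HC3H5O3) = 0.2679 x 0.03505 = 0.009390 mol.
n(LiOH) added = 0.3394 x 0.01393 = 0.004728 mol, converting that many moles of HC3H5O3 to C3H5O3-.
Remaining n(HC3H5O3) = 0.004662 mol; n(C3H5O3-) = 0.004728 mol.
By Henderson-Hasselbalch, pH = pKa + log([A^-]/[HA]) = 3.85 + log(0.004728/0.004662) = 3.85 + (+0.01) = 3.86.

3.86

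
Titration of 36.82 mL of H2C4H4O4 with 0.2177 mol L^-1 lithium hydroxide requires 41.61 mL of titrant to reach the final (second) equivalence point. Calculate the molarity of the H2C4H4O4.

0.123 M

n(LiOH) = 0.2177 x 0.04161 = 0.009058 mol.
At the final (second) equivalence point, 2 mol OH^- react per mol H2C4H4O4, so n(H2C4H4O4) = 0.009058 / 2 = 0.004529 mol.
[H2C4H4O4] = 0.004529 / 0.03682 L = 0.123 M.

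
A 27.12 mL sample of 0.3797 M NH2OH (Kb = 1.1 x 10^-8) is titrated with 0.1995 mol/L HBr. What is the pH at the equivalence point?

n(NH2OH) = 0.3797 x 0.02712 = 0.01030 mol; V(HBr) at equivalence = 0.01030/0.1995 = 0.05162 L.
At equivalence the base is fully converted to NH3OH+; total volume = 0.07874 L, so [NH3OH+] = 0.01030/0.07874 = 0.1308 M.
Ka(NH3OH+) = Kw/Kb = 1.0e-14 / 1.1 x 10^-8 = 9.09e-7.
[H^+] = sqrt(Ka x [NH3OH+]) = sqrt(9.09e-7 x 0.1308) = 0.000345 M.
pH = -log(0.000345) = 3.46.

3.46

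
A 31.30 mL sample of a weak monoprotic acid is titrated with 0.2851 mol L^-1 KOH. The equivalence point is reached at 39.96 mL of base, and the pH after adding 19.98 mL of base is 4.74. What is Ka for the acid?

1.8 x 10^-5

19.98 mL is half of the equivalence volume, so this is the half-equivalence point where [HA] = [A^-].
At half-equivalence pH = pKa, so pKa = 4.74.
Ka = 10^(-4.74) = 1.8 x 10^-5.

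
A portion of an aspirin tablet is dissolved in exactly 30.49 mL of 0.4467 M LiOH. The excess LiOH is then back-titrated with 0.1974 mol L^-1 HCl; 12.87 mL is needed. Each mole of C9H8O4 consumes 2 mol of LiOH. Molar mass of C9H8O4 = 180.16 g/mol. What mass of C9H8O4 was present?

0.998 g

Total n(LiOH) added = 0.4467 x 0.03049 = 0.01362 mol.
n(HCl) used = 0.1974 x 0.01287 = 0.002541 mol, which equals the excess n(LiOH).
So n(LiOH) consumed by the sample = 0.01362 - 0.002541 = 0.01108 mol.
n(C9H8O4) = 0.01108 / 2 = 0.005540 mol.
mass = 0.005540 mol x 180.16 g/mol = 0.998 g.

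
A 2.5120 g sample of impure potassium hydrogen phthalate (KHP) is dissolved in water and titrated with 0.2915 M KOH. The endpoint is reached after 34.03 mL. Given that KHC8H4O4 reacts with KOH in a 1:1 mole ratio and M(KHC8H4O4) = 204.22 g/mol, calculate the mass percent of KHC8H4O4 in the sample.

n(KOH) = 0.2915 x 0.03403 = 0.009920 mol.
n(KHC8H4O4) = 0.009920 / 1 = 0.009920 mol.
mass of KHC8H4O4 = 0.009920 x 204.22 = 2.026 g.
% purity = 2.026 / 2.5120 x 100 = 80.6%.

80.6%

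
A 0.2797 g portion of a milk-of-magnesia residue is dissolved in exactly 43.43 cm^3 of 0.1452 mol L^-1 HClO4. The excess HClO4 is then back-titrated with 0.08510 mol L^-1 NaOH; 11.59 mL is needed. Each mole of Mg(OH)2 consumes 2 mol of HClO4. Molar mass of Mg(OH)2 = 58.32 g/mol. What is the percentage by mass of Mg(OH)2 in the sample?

55.5%

Total n(HClO4) added = 0.1452 x 0.04343 = 0.006306 mol.
n(NaOH) used = 0.08510 x 0.01159 = 0.0009863 mol, which equals the excess n(HClO4).
So n(HClO4) consumed by the sample = 0.006306 - 0.0009863 = 0.005320 mol.
n(Mg(OH)2) = 0.005320 / 2 = 0.002660 mol.
mass Mg(OH)2 = 0.002660 x 58.32 = 0.1551 g, so %Mg(OH)2 = 0.1551/0.2797 x 100 = 55.5%.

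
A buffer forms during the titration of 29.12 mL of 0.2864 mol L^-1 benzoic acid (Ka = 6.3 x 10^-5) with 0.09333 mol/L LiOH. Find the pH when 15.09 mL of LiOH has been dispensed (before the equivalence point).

3.51

Initial n(C6H5COOH) = 0.2864 x 0.02912 = 0.008340 mol.
n(LiOH) added = 0.09333 x 0.01509 = 0.001408 mol, converting that many moles of C6H5COOH to C6H5COO-.
Remaining n(C6H5COOH) = 0.006932 mol; n(C6H5COO-) = 0.001408 mol.
By Henderson-Hasselbalch, pH = pKa + log([A^-]/[HA]) = 4.20 + log(0.001408/0.006932) = 4.20 + (-0.69) = 3.51.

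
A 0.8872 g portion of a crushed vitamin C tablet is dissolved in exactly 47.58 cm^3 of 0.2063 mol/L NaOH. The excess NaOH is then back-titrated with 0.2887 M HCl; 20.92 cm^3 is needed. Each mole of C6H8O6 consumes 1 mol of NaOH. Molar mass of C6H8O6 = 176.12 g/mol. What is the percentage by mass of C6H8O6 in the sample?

Total n(NaOH) added = 0.2063 x 0.04758 = 0.009816 mol.
n(HCl) used = 0.2887 x 0.02092 = 0.006040 mol, which equals the excess n(NaOH).
So n(NaOH) consumed by the sample = 0.009816 - 0.006040 = 0.003776 mol.
n(C6H8O6) = 0.003776 / 1 = 0.003776 mol.
mass C6H8O6 = 0.003776 x 176.12 = 0.6651 g, so %C6H8O6 = 0.6651/0.8872 x 100 = 75.0%.

75.0%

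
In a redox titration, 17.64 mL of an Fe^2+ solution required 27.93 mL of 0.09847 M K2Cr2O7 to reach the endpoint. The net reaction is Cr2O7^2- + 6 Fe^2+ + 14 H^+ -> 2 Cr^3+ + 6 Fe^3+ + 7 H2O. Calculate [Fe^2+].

0.935 M

n(K2Cr2O7) = 0.09847 x 0.02793 = 0.002750 mol.
From the balanced equation, 1 mol K2Cr2O7 reacts with 6 mol Fe^2+, so n(Fe^2+) = 0.002750 x 6/1 = 0.01650 mol.
[Fe^2+] = 0.01650 / 0.01764 L = 0.935 M.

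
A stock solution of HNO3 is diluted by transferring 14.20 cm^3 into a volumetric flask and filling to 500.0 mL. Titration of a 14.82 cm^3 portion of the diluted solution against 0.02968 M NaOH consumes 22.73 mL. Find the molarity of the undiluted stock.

n(NaOH) = 0.02968 x 0.02273 = 0.0006746 mol.
n(HNO3) in the aliquot = 0.0006746 mol.
[diluted HNO3] = 0.0006746 / 0.01482 = 0.04552 M.
Dilution factor = 500.0/14.20 = 35.21, so [stock] = 0.04552 x 35.21 = 1.60 M.

1.60 M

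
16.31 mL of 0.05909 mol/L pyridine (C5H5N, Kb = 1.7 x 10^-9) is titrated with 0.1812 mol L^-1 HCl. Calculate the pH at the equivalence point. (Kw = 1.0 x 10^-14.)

3.29

n(C5H5N) = 0.05909 x 0.01631 = 0.0009638 mol; V(HCl) at equivalence = 0.0009638/0.1812 = 0.005319 L.
At equivalence the base is fully converted to C5H5NH+; total volume = 0.02163 L, so [C5H5NH+] = 0.0009638/0.02163 = 0.04456 M.
Ka(C5H5NH+) = Kw/Kb = 1.0e-14 / 1.7 x 10^-9 = 5.88e-6.
[H^+] = sqrt(Ka x [C5H5NH+]) = sqrt(5.88e-6 x 0.04456) = 0.000512 M.
pH = -log(0.000512) = 3.29.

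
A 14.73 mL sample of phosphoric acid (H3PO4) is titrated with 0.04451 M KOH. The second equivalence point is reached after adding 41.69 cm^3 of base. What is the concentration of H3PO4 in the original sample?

0.0630 M

n(KOH) = 0.04451 x 0.04169 = 0.001856 mol.
At the second equivalence point, 2 mol OH^- react per mol H3PO4, so n(H3PO4) = 0.001856 / 2 = 0.0009278 mol.
[H3PO4] = 0.0009278 / 0.01473 L = 0.0630 M.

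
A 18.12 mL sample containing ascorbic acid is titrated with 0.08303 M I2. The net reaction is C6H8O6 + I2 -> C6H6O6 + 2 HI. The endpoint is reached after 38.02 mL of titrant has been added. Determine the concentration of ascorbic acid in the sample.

0.174 M

n(I2) = 0.08303 x 0.03802 = 0.003157 mol.
From the balanced equation, 1 mol I2 reacts with 1 mol ascorbic acid, so n(ascorbic acid) = 0.003157 x 1/1 = 0.003157 mol.
[ascorbic acid] = 0.003157 / 0.01812 L = 0.174 M.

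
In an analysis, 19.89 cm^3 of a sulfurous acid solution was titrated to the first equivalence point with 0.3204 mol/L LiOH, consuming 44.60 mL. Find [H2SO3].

n(LiOH) = 0.3204 x 0.04460 = 0.01429 mol.
At the first equivalence point, 1 mol OH^- react per mol H2SO3, so n(H2SO3) = 0.01429 / 1 = 0.01429 mol.
[H2SO3] = 0.01429 / 0.01989 L = 0.718 M.

0.718 M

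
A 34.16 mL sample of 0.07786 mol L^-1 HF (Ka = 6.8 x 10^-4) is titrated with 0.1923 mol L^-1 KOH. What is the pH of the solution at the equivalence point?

7.96

n(HF) = 0.07786 x 0.03416 = 0.002660 mol; V(KOH) at equivalence = 0.002660/0.1923 = 0.01383 L.
At equivalence all the acid is converted to F-; total volume = 0.03416 + 0.01383 = 0.04799 L, so [F-] = 0.002660/0.04799 = 0.05542 M.
Kb = Kw/Ka = 1.0e-14 / 6.8 x 10^-4 = 1.47e-11.
[OH^-] = sqrt(Kb x [F-]) = sqrt(1.47e-11 x 0.05542) = 9.03e-7 M.
pOH = 6.04, so pH = 14.00 - 6.04 = 7.96.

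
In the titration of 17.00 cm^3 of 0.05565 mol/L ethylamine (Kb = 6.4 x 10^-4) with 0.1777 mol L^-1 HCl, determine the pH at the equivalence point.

n(C2H5NH2) = 0.05565 x 0.01700 = 0.0009460 mol; V(HCl) at equivalence = 0.0009460/0.1777 = 0.005324 L.
At equivalence the base is fully converted to C2H5NH3+; total volume = 0.02232 L, so [C2H5NH3+] = 0.0009460/0.02232 = 0.04238 M.
Ka(C2H5NH3+) = Kw/Kb = 1.0e-14 / 6.4 x 10^-4 = 1.56e-11.
[H^+] = sqrt(Ka x [C2H5NH3+]) = sqrt(1.56e-11 x 0.04238) = 8.14e-7 M.
pH = -log(8.14e-7) = 6.09.

6.09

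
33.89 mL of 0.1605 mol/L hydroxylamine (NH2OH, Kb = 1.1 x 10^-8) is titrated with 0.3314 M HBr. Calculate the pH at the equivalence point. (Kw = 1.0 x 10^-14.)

3.50

n(NH2OH) = 0.1605 x 0.03389 = 0.005439 mol; V(HBr) at equivalence = 0.005439/0.3314 = 0.01641 L.
At equivalence the base is fully converted to NH3OH+; total volume = 0.05030 L, so [NH3OH+] = 0.005439/0.05030 = 0.1081 M.
Ka(NH3OH+) = Kw/Kb = 1.0e-14 / 1.1 x 10^-8 = 9.09e-7.
[H^+] = sqrt(Ka x [NH3OH+]) = sqrt(9.09e-7 x 0.1081) = 0.000314 M.
pH = -log(0.000314) = 3.50.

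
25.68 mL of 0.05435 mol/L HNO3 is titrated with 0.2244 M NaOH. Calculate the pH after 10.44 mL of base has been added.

n(acid) = 0.05435 x 0.02568 = 0.001396 mol; n(NaOH) added = 0.2244 x 0.01044 = 0.002343 mol.
Base is in excess by 0.002343 - 0.001396 = 0.0009470 mol in a total volume of 0.03612 L.
[OH^-] = 0.0009470/0.03612 = 0.02622 M, so pOH = 1.58 and pH = 14.00 - 1.58 = 12.42.

12.42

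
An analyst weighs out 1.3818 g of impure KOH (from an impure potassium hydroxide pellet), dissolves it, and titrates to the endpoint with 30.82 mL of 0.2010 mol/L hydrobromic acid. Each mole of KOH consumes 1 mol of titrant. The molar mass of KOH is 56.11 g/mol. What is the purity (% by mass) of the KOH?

25.2%

n(HBr) = 0.2010 x 0.03082 = 0.006195 mol.
n(KOH) = 0.006195 / 1 = 0.006195 mol.
mass of KOH = 0.006195 x 56.11 = 0.3476 g.
% purity = 0.3476 / 1.3818 x 100 = 25.2%.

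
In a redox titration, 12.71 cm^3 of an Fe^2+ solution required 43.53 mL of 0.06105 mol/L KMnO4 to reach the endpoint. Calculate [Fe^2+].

n(KMnO4) = 0.06105 x 0.04353 = 0.002658 mol.
From the balanced equation, 1 mol KMnO4 reacts with 5 mol Fe^2+, so n(Fe^2+) = 0.002658 x 5/1 = 0.01329 mol.
[Fe^2+] = 0.01329 / 0.01271 L = 1.05 M.

1.05 M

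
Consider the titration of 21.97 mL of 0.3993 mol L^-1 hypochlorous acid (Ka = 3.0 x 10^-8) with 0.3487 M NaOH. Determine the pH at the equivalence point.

n(HClO) = 0.3993 x 0.02197 = 0.008773 mol; V(NaOH) at equivalence = 0.008773/0.3487 = 0.02516 L.
At equivalence all the acid is converted to ClO-; total volume = 0.02197 + 0.02516 = 0.04713 L, so [ClO-] = 0.008773/0.04713 = 0.1861 M.
Kb = Kw/Ka = 1.0e-14 / 3.0 x 10^-8 = 3.33e-7.
[OH^-] = sqrt(Kb x [ClO-]) = sqrt(3.33e-7 x 0.1861) = 0.000249 M.
pOH = 3.60, so pH = 14.00 - 3.60 = 10.40.

10.40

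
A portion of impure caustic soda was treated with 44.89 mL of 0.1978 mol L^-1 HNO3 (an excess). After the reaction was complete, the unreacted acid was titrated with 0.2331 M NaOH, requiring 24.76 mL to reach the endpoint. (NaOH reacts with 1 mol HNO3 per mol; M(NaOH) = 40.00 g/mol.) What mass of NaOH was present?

Total n(HNO3) added = 0.1978 x 0.04489 = 0.008879 mol.
n(NaOH) used = 0.2331 x 0.02476 = 0.005772 mol, which equals the excess n(HNO3).
So n(HNO3) consumed by the sample = 0.008879 - 0.005772 = 0.003108 mol.
n(NaOH) = 0.003108 / 1 = 0.003108 mol.
mass = 0.003108 mol x 40.00 g/mol = 0.124 g.

0.124 g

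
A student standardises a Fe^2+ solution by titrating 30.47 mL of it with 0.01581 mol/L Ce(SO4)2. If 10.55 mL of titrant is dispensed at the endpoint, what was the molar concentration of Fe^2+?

n(Ce(SO4)2) = 0.01581 x 0.01055 = 0.0001668 mol.
From the balanced equation, 1 mol Ce(SO4)2 reacts with 1 mol Fe^2+, so n(Fe^2+) = 0.0001668 x 1/1 = 0.0001668 mol.
[Fe^2+] = 0.0001668 / 0.03047 L = 0.00547 M.

0.00547 M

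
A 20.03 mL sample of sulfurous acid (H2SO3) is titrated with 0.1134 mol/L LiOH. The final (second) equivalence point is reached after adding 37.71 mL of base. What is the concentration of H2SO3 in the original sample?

n(LiOH) = 0.1134 x 0.03771 = 0.004276 mol.
At the final (second) equivalence point, 2 mol OH^- react per mol H2SO3, so n(H2SO3) = 0.004276 / 2 = 0.002138 mol.
[H2SO3] = 0.002138 / 0.02003 L = 0.107 M.

0.107 M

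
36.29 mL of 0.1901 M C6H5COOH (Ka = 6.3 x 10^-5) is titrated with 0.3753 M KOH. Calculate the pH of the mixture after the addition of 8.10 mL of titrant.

4.10

Initial n(C6H5COOH) = 0.1901 x 0.03629 = 0.006899 mol.
n(KOH) added = 0.3753 x 0.008100 = 0.003040 mol, converting that many moles of C6H5COOH to C6H5COO-.
Remaining n(C6H5COOH) = 0.003859 mol; n(C6H5COO-) = 0.003040 mol.
By Henderson-Hasselbalch, pH = pKa + log([A^-]/[HA]) = 4.20 + log(0.003040/0.003859) = 4.20 + (-0.10) = 4.10.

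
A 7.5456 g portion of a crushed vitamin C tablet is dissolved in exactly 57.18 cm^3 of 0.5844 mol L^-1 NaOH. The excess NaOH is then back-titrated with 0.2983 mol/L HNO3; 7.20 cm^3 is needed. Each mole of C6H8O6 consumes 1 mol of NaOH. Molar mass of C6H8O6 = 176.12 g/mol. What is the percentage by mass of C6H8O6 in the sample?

Total n(NaOH) added = 0.5844 x 0.05718 = 0.03342 mol.
n(HNO3) used = 0.2983 x 0.007200 = 0.002148 mol, which equals the excess n(NaOH).
So n(NaOH) consumed by the sample = 0.03342 - 0.002148 = 0.03127 mol.
n(C6H8O6) = 0.03127 / 1 = 0.03127 mol.
mass C6H8O6 = 0.03127 x 176.12 = 5.507 g, so %C6H8O6 = 5.507/7.5456 x 100 = 73.0%.

73.0%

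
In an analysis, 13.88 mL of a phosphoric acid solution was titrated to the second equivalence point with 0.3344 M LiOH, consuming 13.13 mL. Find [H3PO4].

0.158 M

n(LiOH) = 0.3344 x 0.01313 = 0.004391 mol.
At the second equivalence point, 2 mol OH^- react per mol H3PO4, so n(H3PO4) = 0.004391 / 2 = 0.002195 mol.
[H3PO4] = 0.002195 / 0.01388 L = 0.158 M.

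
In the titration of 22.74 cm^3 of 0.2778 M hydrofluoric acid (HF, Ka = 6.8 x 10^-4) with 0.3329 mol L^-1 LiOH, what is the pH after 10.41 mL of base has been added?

3.25

Initial n(HF) = 0.2778 x 0.02274 = 0.006317 mol.
n(LiOH) added = 0.3329 x 0.01041 = 0.003465 mol, converting that many moles of HF to F-.
Remaining n(HF) = 0.002852 mol; n(F-) = 0.003465 mol.
By Henderson-Hasselbalch, pH = pKa + log([A^-]/[HA]) = 3.17 + log(0.003465/0.002852) = 3.17 + (+0.08) = 3.25.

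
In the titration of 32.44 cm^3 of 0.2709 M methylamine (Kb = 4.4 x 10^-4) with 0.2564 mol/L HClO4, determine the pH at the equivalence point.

n(CH3NH2) = 0.2709 x 0.03244 = 0.008788 mol; V(HClO4) at equivalence = 0.008788/0.2564 = 0.03427 L.
At equivalence the base is fully converted to CH3NH3+; total volume = 0.06671 L, so [CH3NH3+] = 0.008788/0.06671 = 0.1317 M.
Ka(CH3NH3+) = Kw/Kb = 1.0e-14 / 4.4 x 10^-4 = 2.27e-11.
[H^+] = sqrt(Ka x [CH3NH3+]) = sqrt(2.27e-11 x 0.1317) = 1.73e-6 M.
pH = -log(1.73e-6) = 5.76.

5.76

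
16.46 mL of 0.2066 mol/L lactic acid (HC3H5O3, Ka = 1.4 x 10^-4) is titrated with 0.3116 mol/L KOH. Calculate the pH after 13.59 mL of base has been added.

12.44

n(acid) = 0.2066 x 0.01646 = 0.003401 mol; n(KOH) added = 0.3116 x 0.01359 = 0.004235 mol.
Base is in excess by 0.004235 - 0.003401 = 0.0008340 mol in a total volume of 0.03005 L.
[OH^-] = 0.0008340/0.03005 = 0.02775 M, so pOH = 1.56 and pH = 14.00 - 1.56 = 12.44.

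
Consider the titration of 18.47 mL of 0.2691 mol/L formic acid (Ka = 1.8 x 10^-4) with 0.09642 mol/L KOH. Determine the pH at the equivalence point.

8.30

n(HCOOH) = 0.2691 x 0.01847 = 0.004970 mol; V(KOH) at equivalence = 0.004970/0.09642 = 0.05155 L.
At equivalence all the acid is converted to HCOO-; total volume = 0.01847 + 0.05155 = 0.07002 L, so [HCOO-] = 0.004970/0.07002 = 0.07099 M.
Kb = Kw/Ka = 1.0e-14 / 1.8 x 10^-4 = 5.56e-11.
[OH^-] = sqrt(Kb x [HCOO-]) = sqrt(5.56e-11 x 0.07099) = 1.99e-6 M.
pOH = 5.70, so pH = 14.00 - 5.70 = 8.30.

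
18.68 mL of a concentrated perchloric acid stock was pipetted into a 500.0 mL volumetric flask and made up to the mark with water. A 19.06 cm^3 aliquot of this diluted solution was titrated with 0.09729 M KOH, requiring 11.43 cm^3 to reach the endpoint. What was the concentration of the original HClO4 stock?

n(KOH) = 0.09729 x 0.01143 = 0.001112 mol.
n(HClO4) in the aliquot = 0.001112 mol.
[diluted HClO4] = 0.001112 / 0.01906 = 0.05834 M.
Dilution factor = 500.0/18.68 = 26.77, so [stock] = 0.05834 x 26.77 = 1.56 M.

1.56 M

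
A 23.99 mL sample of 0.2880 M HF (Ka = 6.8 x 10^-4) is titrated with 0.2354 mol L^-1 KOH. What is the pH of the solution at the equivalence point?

n(HF) = 0.2880 x 0.02399 = 0.006909 mol; V(KOH) at equivalence = 0.006909/0.2354 = 0.02935 L.
At equivalence all the acid is converted to F-; total volume = 0.02399 + 0.02935 = 0.05334 L, so [F-] = 0.006909/0.05334 = 0.1295 M.
Kb = Kw/Ka = 1.0e-14 / 6.8 x 10^-4 = 1.47e-11.
[OH^-] = sqrt(Kb x [F-]) = sqrt(1.47e-11 x 0.1295) = 1.38e-6 M.
pOH = 5.86, so pH = 14.00 - 5.86 = 8.14.

8.14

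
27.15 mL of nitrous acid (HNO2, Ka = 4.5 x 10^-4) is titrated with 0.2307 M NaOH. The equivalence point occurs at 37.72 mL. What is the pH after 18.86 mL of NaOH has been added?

3.35

18.86 mL is exactly half the equivalence volume (37.72/2), i.e. the half-equivalence point.
There, n(HA) = n(A^-), so pH = pKa = -log(4.5 x 10^-4) = 3.35.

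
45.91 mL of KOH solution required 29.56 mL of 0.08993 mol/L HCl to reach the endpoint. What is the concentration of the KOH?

n(HCl) delivered = 0.08993 x 0.02956 = 0.002658 mol.
For a 1:1 reaction, n(KOH) = 0.002658 mol.
[KOH] = 0.002658 mol / 0.04591 L = 0.0579 M.

0.0579 M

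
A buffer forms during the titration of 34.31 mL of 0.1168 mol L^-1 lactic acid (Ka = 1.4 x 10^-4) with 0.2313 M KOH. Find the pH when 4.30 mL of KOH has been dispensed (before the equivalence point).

Initial n(HC3H5O3) = 0.1168 x 0.03431 = 0.004007 mol.
n(KOH) added = 0.2313 x 0.004300 = 0.0009946 mol, converting that many moles of HC3H5O3 to C3H5O3-.
Remaining n(HC3H5O3) = 0.003013 mol; n(C3H5O3-) = 0.0009946 mol.
By Henderson-Hasselbalch, pH = pKa + log([A^-]/[HA]) = 3.85 + log(0.0009946/0.003013) = 3.85 + (-0.48) = 3.37.

3.37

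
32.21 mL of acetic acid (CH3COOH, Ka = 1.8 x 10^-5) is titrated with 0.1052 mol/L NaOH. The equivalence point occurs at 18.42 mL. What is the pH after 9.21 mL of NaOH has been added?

4.74

9.21 mL is exactly half the equivalence volume (18.42/2), i.e. the half-equivalence point.
There, n(HA) = n(A^-), so pH = pKa = -log(1.8 x 10^-5) = 4.74.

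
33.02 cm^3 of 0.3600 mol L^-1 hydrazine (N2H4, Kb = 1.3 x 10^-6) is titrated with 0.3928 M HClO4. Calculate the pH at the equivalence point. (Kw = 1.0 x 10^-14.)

n(N2H4) = 0.3600 x 0.03302 = 0.01189 mol; V(HClO4) at equivalence = 0.01189/0.3928 = 0.03026 L.
At equivalence the base is fully converted to N2H5+; total volume = 0.06328 L, so [N2H5+] = 0.01189/0.06328 = 0.1878 M.
Ka(N2H5+) = Kw/Kb = 1.0e-14 / 1.3 x 10^-6 = 7.69e-9.
[H^+] = sqrt(Ka x [N2H5+]) = sqrt(7.69e-9 x 0.1878) = 3.80e-5 M.
pH = -log(3.80e-5) = 4.42.

4.42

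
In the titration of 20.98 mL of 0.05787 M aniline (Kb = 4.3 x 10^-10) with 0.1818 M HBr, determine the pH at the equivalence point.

3.00

n(C6H5NH2) = 0.05787 x 0.02098 = 0.001214 mol; V(HBr) at equivalence = 0.001214/0.1818 = 0.006678 L.
At equivalence the base is fully converted to C6H5NH3+; total volume = 0.02766 L, so [C6H5NH3+] = 0.001214/0.02766 = 0.04390 M.
Ka(C6H5NH3+) = Kw/Kb = 1.0e-14 / 4.3 x 10^-10 = 2.33e-5.
[H^+] = sqrt(Ka x [C6H5NH3+]) = sqrt(2.33e-5 x 0.04390) = 0.00101 M.
pH = -log(0.00101) = 3.00.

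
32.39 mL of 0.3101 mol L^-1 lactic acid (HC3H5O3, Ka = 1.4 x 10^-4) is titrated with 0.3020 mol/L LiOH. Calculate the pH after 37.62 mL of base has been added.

n(acid) = 0.3101 x 0.03239 = 0.01004 mol; n(LiOH) added = 0.3020 x 0.03762 = 0.01136 mol.
Base is in excess by 0.01136 - 0.01004 = 0.001317 mol in a total volume of 0.07001 L.
[OH^-] = 0.001317/0.07001 = 0.01881 M, so pOH = 1.73 and pH = 14.00 - 1.73 = 12.27.

12.27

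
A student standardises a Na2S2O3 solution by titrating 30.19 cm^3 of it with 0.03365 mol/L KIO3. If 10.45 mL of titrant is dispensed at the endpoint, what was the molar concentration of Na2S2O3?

0.0699 M

n(KIO3) = 0.03365 x 0.01045 = 0.0003516 mol.
From the balanced equation, 1 mol KIO3 reacts with 6 mol Na2S2O3, so n(Na2S2O3) = 0.0003516 x 6/1 = 0.002110 mol.
[Na2S2O3] = 0.002110 / 0.03019 L = 0.0699 M.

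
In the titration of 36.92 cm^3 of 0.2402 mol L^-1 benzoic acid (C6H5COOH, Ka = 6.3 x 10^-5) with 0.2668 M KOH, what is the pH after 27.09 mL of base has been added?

4.84

Initial n(C6H5COOH) = 0.2402 x 0.03692 = 0.008868 mol.
n(KOH) added = 0.2668 x 0.02709 = 0.007228 mol, converting that many moles of C6H5COOH to C6H5COO-.
Remaining n(C6H5COOH) = 0.001641 mol; n(C6H5COO-) = 0.007228 mol.
By Henderson-Hasselbalch, pH = pKa + log([A^-]/[HA]) = 4.20 + log(0.007228/0.001641) = 4.20 + (+0.64) = 4.84.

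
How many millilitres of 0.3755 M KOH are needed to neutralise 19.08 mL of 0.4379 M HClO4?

22.3 mL

n(HClO4) = 0.4379 mol/L x 0.01908 L = 0.008355 mol.
At equivalence n(KOH) = n(HClO4) = 0.008355 mol.
V(KOH) = 0.008355 / 0.3755 = 0.02225 L = 22.3 mL.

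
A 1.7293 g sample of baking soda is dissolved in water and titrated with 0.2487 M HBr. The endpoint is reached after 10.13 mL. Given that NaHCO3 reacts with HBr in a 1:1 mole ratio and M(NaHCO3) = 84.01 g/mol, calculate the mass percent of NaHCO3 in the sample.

n(HBr) = 0.2487 x 0.01013 = 0.002519 mol.
n(NaHCO3) = 0.002519 / 1 = 0.002519 mol.
mass of NaHCO3 = 0.002519 x 84.01 = 0.2116 g.
% purity = 0.2116 / 1.7293 x 100 = 12.2%.

12.2%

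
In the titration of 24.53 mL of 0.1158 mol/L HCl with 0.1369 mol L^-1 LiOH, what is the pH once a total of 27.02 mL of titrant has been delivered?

n(acid) = 0.1158 x 0.02453 = 0.002841 mol; n(LiOH) added = 0.1369 x 0.02702 = 0.003699 mol.
Base is in excess by 0.003699 - 0.002841 = 0.0008585 mol in a total volume of 0.05155 L.
[OH^-] = 0.0008585/0.05155 = 0.01665 M, so pOH = 1.78 and pH = 14.00 - 1.78 = 12.22.

12.22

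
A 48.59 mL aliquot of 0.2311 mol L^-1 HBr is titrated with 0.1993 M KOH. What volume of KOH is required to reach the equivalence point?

56.3 mL

n(HBr) = 0.2311 mol/L x 0.04859 L = 0.01123 mol.
At equivalence n(KOH) = n(HBr) = 0.01123 mol.
V(KOH) = 0.01123 / 0.1993 = 0.05634 L = 56.3 mL.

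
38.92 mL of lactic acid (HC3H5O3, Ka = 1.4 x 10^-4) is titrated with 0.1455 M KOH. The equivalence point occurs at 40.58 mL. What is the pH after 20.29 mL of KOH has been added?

20.29 mL is exactly half the equivalence volume (40.58/2), i.e. the half-equivalence point.
There, n(HA) = n(A^-), so pH = pKa = -log(1.4 x 10^-4) = 3.85.

3.85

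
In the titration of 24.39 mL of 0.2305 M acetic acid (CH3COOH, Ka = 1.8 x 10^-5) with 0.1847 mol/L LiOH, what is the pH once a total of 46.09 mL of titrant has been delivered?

n(acid) = 0.2305 x 0.02439 = 0.005622 mol; n(LiOH) added = 0.1847 x 0.04609 = 0.008513 mol.
Base is in excess by 0.008513 - 0.005622 = 0.002891 mol in a total volume of 0.07048 L.
[OH^-] = 0.002891/0.07048 = 0.04102 M, so pOH = 1.39 and pH = 14.00 - 1.39 = 12.61.

12.61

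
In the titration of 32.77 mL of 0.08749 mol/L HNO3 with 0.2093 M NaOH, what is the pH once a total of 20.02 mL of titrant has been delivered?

12.40

n(acid) = 0.08749 x 0.03277 = 0.002867 mol; n(NaOH) added = 0.2093 x 0.02002 = 0.004190 mol.
Base is in excess by 0.004190 - 0.002867 = 0.001323 mol in a total volume of 0.05279 L.
[OH^-] = 0.001323/0.05279 = 0.02506 M, so pOH = 1.60 and pH = 14.00 - 1.60 = 12.40.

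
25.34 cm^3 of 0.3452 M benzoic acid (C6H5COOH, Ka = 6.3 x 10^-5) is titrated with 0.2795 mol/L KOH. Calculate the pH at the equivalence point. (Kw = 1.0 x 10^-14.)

n(C6H5COOH) = 0.3452 x 0.02534 = 0.008747 mol; V(KOH) at equivalence = 0.008747/0.2795 = 0.03130 L.
At equivalence all the acid is converted to C6H5COO-; total volume = 0.02534 + 0.03130 = 0.05664 L, so [C6H5COO-] = 0.008747/0.05664 = 0.1544 M.
Kb = Kw/Ka = 1.0e-14 / 6.3 x 10^-5 = 1.59e-10.
[OH^-] = sqrt(Kb x [C6H5COO-]) = sqrt(1.59e-10 x 0.1544) = 4.95e-6 M.
pOH = 5.31, so pH = 14.00 - 5.31 = 8.69.

8.69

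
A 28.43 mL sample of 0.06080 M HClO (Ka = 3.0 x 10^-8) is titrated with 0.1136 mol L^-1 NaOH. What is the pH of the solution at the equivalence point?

10.06

n(HClO) = 0.06080 x 0.02843 = 0.001729 mol; V(NaOH) at equivalence = 0.001729/0.1136 = 0.01522 L.
At equivalence all the acid is converted to ClO-; total volume = 0.02843 + 0.01522 = 0.04365 L, so [ClO-] = 0.001729/0.04365 = 0.03960 M.
Kb = Kw/Ka = 1.0e-14 / 3.0 x 10^-8 = 3.33e-7.
[OH^-] = sqrt(Kb x [ClO-]) = sqrt(3.33e-7 x 0.03960) = 0.000115 M.
pOH = 3.94, so pH = 14.00 - 3.94 = 10.06.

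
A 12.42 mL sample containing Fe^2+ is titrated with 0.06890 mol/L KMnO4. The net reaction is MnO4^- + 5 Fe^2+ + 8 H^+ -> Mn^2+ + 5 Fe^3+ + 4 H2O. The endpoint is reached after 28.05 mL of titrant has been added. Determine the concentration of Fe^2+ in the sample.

0.778 M

n(KMnO4) = 0.06890 x 0.02805 = 0.001933 mol.
From the balanced equation, 1 mol KMnO4 reacts with 5 mol Fe^2+, so n(Fe^2+) = 0.001933 x 5/1 = 0.009663 mol.
[Fe^2+] = 0.009663 / 0.01242 L = 0.778 M.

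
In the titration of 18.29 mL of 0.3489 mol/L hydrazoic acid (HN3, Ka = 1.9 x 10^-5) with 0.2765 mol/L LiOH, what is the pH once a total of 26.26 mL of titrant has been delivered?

n(acid) = 0.3489 x 0.01829 = 0.006381 mol; n(LiOH) added = 0.2765 x 0.02626 = 0.007261 mol.
Base is in excess by 0.007261 - 0.006381 = 0.0008795 mol in a total volume of 0.04455 L.
[OH^-] = 0.0008795/0.04455 = 0.01974 M, so pOH = 1.70 and pH = 14.00 - 1.70 = 12.30.

12.30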